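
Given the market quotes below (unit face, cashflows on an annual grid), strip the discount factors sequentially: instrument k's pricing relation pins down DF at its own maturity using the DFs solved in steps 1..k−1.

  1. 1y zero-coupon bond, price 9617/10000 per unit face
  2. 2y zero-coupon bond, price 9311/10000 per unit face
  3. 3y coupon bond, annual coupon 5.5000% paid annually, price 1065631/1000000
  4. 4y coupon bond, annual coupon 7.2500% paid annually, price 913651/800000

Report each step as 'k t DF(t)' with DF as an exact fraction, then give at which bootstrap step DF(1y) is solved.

step 1 [1y] zero: DF = P = 9617/10000 ≈ 0.961700
step 2 [2y] zero: DF = P = 9311/10000 ≈ 0.931100
step 3 [3y] bond c/1=11/200: DF=(1065631/1000000 − 11/200·(0.961700+0.931100))/(1+11/200) = 4557/5000 ≈ 0.911400
step 4 [4y] bond c/1=29/400: DF=(913651/800000 − 29/400·(0.961700+0.931100+0.911400))/(1+29/400) = 8753/10000 ≈ 0.875300

1 1 9617/10000
2 2 9311/10000
3 3 4557/5000
4 4 8753/10000
DF(1y) is solved at step 1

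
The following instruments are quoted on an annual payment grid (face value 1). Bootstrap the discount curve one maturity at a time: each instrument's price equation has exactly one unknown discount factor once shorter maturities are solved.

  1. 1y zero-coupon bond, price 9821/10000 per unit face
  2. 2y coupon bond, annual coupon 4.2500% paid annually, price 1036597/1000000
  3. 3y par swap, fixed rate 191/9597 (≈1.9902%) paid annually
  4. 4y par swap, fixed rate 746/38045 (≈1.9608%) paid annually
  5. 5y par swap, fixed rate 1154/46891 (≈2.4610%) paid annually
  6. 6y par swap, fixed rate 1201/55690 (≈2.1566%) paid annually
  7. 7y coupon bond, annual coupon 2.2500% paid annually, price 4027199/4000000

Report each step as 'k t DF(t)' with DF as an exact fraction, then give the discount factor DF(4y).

1 1 9821/10000
2 2 9543/10000
3 3 9427/10000
4 4 4627/5000
5 5 4423/5000
6 6 8799/10000
7 7 8621/10000
DF(4y) = 4627/5000 ≈ 0.925400

step 1 [1y] zero: DF = P = 9821/10000 ≈ 0.982100
step 2 [2y] bond c/1=17/400: DF=(1036597/1000000 − 17/400·(0.982100))/(1+17/400) = 9543/10000 ≈ 0.954300
step 3 [3y] swap r/1=191/9597: DF=(1 − 191/9597·(0.982100+0.954300))/(1+191/9597) = 9427/10000 ≈ 0.942700
step 4 [4y] swap r/1=746/38045: DF=(1 − 746/38045·(0.982100+0.954300+0.942700))/(1+746/38045) = 4627/5000 ≈ 0.925400
step 5 [5y] swap r/1=1154/46891: DF=(1 − 1154/46891·(0.982100+0.954300+0.942700+0.925400))/(1+1154/46891) = 4423/5000 ≈ 0.884600
step 6 [6y] swap r/1=1201/55690: DF=(1 − 1201/55690·(0.982100+0.954300+0.942700+0.925400+0.884600))/(1+1201/55690) = 8799/10000 ≈ 0.879900
step 7 [7y] bond c/1=9/400: DF=(4027199/4000000 − 9/400·(0.982100+0.954300+0.942700+0.925400+0.884600+0.879900))/(1+9/400) = 8621/10000 ≈ 0.862100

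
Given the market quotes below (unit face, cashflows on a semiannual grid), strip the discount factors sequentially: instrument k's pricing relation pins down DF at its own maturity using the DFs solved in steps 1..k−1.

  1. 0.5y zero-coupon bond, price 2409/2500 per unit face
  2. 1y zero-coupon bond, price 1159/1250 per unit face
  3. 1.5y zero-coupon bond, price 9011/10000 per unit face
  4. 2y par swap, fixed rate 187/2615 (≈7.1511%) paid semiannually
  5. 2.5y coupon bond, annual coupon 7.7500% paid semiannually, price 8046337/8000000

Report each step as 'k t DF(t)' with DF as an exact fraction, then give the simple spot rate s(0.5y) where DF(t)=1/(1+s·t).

step 1 [0.5y] zero: DF = P = 2409/2500 ≈ 0.963600
step 2 [1y] zero: DF = P = 1159/1250 ≈ 0.927200
step 3 [1.5y] zero: DF = P = 9011/10000 ≈ 0.901100
step 4 [2y] swap r/2=187/5230: DF=(1 − 187/5230·(0.963600+0.927200+0.901100))/(1+187/5230) = 8691/10000 ≈ 0.869100
step 5 [2.5y] bond c/2=31/800: DF=(8046337/8000000 − 31/800·(0.963600+0.927200+0.901100+0.869100))/(1+31/800) = 8317/10000 ≈ 0.831700

1 1/2 2409/2500
2 1 1159/1250
3 3/2 9011/10000
4 2 8691/10000
5 5/2 8317/10000
s(0.5y) = (1/(2409/2500) − 1)/(1/2) = 182/2409 ≈ 7.5550%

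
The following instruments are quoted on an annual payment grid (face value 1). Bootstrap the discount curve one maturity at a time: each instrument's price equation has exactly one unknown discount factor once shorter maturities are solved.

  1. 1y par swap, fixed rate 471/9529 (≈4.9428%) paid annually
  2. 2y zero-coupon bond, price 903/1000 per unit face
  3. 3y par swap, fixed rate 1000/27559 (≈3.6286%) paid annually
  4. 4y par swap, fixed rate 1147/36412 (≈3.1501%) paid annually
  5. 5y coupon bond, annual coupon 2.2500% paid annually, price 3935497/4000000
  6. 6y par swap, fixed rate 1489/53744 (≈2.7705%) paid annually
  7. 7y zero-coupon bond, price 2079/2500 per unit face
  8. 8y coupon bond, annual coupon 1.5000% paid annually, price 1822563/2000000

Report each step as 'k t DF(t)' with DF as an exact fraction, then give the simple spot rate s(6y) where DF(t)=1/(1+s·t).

1 1 9529/10000
2 2 903/1000
3 3 9/10
4 4 8853/10000
5 5 8821/10000
6 6 8511/10000
7 7 2079/2500
8 8 8061/10000
s(6y) = (1/(8511/10000) − 1)/(6) = 1489/51066 ≈ 2.9158%

step 1 [1y] swap r/1=471/9529: DF=(1 − 471/9529·(0))/(1+471/9529) = 9529/10000 ≈ 0.952900
step 2 [2y] zero: DF = P = 903/1000 ≈ 0.903000
step 3 [3y] swap r/1=1000/27559: DF=(1 − 1000/27559·(0.952900+0.903000))/(1+1000/27559) = 9/10 ≈ 0.900000
step 4 [4y] swap r/1=1147/36412: DF=(1 − 1147/36412·(0.952900+0.903000+0.900000))/(1+1147/36412) = 8853/10000 ≈ 0.885300
step 5 [5y] bond c/1=9/400: DF=(3935497/4000000 − 9/400·(0.952900+0.903000+0.900000+0.885300))/(1+9/400) = 8821/10000 ≈ 0.882100
step 6 [6y] swap r/1=1489/53744: DF=(1 − 1489/53744·(0.952900+0.903000+0.900000+0.885300+0.882100))/(1+1489/53744) = 8511/10000 ≈ 0.851100
step 7 [7y] zero: DF = P = 2079/2500 ≈ 0.831600
step 8 [8y] bond c/1=3/200: DF=(1822563/2000000 − 3/200·(0.952900+0.903000+0.900000+0.885300+0.882100+0.851100+0.831600))/(1+3/200) = 8061/10000 ≈ 0.806100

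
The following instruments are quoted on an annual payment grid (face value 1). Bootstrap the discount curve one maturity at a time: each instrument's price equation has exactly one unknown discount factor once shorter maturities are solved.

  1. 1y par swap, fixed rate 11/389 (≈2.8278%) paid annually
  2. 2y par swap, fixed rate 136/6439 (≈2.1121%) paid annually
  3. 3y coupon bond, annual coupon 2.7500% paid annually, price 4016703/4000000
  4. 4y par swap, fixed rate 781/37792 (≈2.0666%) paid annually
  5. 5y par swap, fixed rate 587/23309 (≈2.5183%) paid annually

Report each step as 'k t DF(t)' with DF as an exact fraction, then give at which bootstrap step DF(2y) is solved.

step 1 [1y] swap r/1=11/389: DF=(1 − 11/389·(0))/(1+11/389) = 389/400 ≈ 0.972500
step 2 [2y] swap r/1=136/6439: DF=(1 − 136/6439·(0.972500))/(1+136/6439) = 1199/1250 ≈ 0.959200
step 3 [3y] bond c/1=11/400: DF=(4016703/4000000 − 11/400·(0.972500+0.959200))/(1+11/400) = 1157/1250 ≈ 0.925600
step 4 [4y] swap r/1=781/37792: DF=(1 − 781/37792·(0.972500+0.959200+0.925600))/(1+781/37792) = 9219/10000 ≈ 0.921900
step 5 [5y] swap r/1=587/23309: DF=(1 − 587/23309·(0.972500+0.959200+0.925600+0.921900))/(1+587/23309) = 4413/5000 ≈ 0.882600

1 1 389/400
2 2 1199/1250
3 3 1157/1250
4 4 9219/10000
5 5 4413/5000
DF(2y) is solved at step 2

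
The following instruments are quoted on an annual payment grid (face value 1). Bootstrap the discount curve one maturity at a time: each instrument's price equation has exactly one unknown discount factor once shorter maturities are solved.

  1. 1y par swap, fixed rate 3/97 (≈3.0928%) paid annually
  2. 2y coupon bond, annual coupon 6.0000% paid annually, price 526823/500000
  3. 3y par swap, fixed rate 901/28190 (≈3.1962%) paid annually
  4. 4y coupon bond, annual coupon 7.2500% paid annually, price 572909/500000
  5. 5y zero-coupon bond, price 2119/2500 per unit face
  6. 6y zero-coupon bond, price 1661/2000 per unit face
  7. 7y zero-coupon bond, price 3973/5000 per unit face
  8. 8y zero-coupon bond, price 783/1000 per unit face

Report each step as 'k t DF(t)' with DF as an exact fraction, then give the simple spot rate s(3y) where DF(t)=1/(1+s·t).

step 1 [1y] swap r/1=3/97: DF=(1 − 3/97·(0))/(1+3/97) = 97/100 ≈ 0.970000
step 2 [2y] bond c/1=3/50: DF=(526823/500000 − 3/50·(0.970000))/(1+3/50) = 9391/10000 ≈ 0.939100
step 3 [3y] swap r/1=901/28190: DF=(1 − 901/28190·(0.970000+0.939100))/(1+901/28190) = 9099/10000 ≈ 0.909900
step 4 [4y] bond c/1=29/400: DF=(572909/500000 − 29/400·(0.970000+0.939100+0.909900))/(1+29/400) = 4389/5000 ≈ 0.877800
step 5 [5y] zero: DF = P = 2119/2500 ≈ 0.847600
step 6 [6y] zero: DF = P = 1661/2000 ≈ 0.830500
step 7 [7y] zero: DF = P = 3973/5000 ≈ 0.794600
step 8 [8y] zero: DF = P = 783/1000 ≈ 0.783000

1 1 97/100
2 2 9391/10000
3 3 9099/10000
4 4 4389/5000
5 5 2119/2500
6 6 1661/2000
7 7 3973/5000
8 8 783/1000
s(3y) = (1/(9099/10000) − 1)/(3) = 901/27297 ≈ 3.3007%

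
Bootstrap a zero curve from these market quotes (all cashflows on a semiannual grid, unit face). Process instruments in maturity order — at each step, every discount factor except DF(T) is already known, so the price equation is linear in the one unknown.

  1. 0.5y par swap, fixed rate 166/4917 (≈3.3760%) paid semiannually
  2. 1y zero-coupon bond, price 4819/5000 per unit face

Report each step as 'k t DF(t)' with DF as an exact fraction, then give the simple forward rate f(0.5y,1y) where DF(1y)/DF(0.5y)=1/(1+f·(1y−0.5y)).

step 1 [0.5y] swap r/2=83/4917: DF=(1 − 83/4917·(0))/(1+83/4917) = 4917/5000 ≈ 0.983400
step 2 [1y] zero: DF = P = 4819/5000 ≈ 0.963800

1 1/2 4917/5000
2 1 4819/5000
f(0.5y,1y) = ((4917/5000)/(4819/5000) − 1)/(1/2) = 196/4819 ≈ 4.0672%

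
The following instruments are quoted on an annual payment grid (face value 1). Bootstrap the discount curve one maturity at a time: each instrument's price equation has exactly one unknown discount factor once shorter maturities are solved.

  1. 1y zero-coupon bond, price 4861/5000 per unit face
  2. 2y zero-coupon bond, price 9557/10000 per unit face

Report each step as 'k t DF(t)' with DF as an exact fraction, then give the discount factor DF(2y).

1 1 4861/5000
2 2 9557/10000
DF(2y) = 9557/10000 ≈ 0.955700

step 1 [1y] zero: DF = P = 4861/5000 ≈ 0.972200
step 2 [2y] zero: DF = P = 9557/10000 ≈ 0.955700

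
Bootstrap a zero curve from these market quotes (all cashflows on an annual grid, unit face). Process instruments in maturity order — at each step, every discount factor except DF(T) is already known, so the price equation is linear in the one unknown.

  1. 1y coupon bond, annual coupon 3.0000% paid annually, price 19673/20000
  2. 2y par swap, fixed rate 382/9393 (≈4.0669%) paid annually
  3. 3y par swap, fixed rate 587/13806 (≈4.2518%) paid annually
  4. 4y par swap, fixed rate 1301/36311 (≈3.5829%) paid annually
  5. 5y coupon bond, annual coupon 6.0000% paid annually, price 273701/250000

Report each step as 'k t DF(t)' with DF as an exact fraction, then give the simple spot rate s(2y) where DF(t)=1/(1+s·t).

step 1 [1y] bond c/1=3/100: DF=(19673/20000 − 3/100·(0))/(1+3/100) = 191/200 ≈ 0.955000
step 2 [2y] swap r/1=382/9393: DF=(1 − 382/9393·(0.955000))/(1+382/9393) = 2309/2500 ≈ 0.923600
step 3 [3y] swap r/1=587/13806: DF=(1 − 587/13806·(0.955000+0.923600))/(1+587/13806) = 4413/5000 ≈ 0.882600
step 4 [4y] swap r/1=1301/36311: DF=(1 − 1301/36311·(0.955000+0.923600+0.882600))/(1+1301/36311) = 8699/10000 ≈ 0.869900
step 5 [5y] bond c/1=3/50: DF=(273701/250000 − 3/50·(0.955000+0.923600+0.882600+0.869900))/(1+3/50) = 8273/10000 ≈ 0.827300

1 1 191/200
2 2 2309/2500
3 3 4413/5000
4 4 8699/10000
5 5 8273/10000
s(2y) = (1/(2309/2500) − 1)/(2) = 191/4618 ≈ 4.1360%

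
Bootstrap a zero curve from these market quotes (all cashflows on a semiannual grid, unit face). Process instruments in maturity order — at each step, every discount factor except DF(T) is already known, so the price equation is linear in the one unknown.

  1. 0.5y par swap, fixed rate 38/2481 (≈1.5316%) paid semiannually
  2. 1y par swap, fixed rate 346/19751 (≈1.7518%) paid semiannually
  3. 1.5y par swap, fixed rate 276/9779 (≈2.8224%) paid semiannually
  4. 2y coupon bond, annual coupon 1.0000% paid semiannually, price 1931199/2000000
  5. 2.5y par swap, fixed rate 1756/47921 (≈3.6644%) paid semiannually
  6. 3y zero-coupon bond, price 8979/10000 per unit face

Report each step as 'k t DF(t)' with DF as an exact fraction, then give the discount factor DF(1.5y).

step 1 [0.5y] swap r/2=19/2481: DF=(1 − 19/2481·(0))/(1+19/2481) = 2481/2500 ≈ 0.992400
step 2 [1y] swap r/2=173/19751: DF=(1 − 173/19751·(0.992400))/(1+173/19751) = 9827/10000 ≈ 0.982700
step 3 [1.5y] swap r/2=138/9779: DF=(1 − 138/9779·(0.992400+0.982700))/(1+138/9779) = 4793/5000 ≈ 0.958600
step 4 [2y] bond c/2=1/200: DF=(1931199/2000000 − 1/200·(0.992400+0.982700+0.958600))/(1+1/200) = 4731/5000 ≈ 0.946200
step 5 [2.5y] swap r/2=878/47921: DF=(1 − 878/47921·(0.992400+0.982700+0.958600+0.946200))/(1+878/47921) = 4561/5000 ≈ 0.912200
step 6 [3y] zero: DF = P = 8979/10000 ≈ 0.897900

1 1/2 2481/2500
2 1 9827/10000
3 3/2 4793/5000
4 2 4731/5000
5 5/2 4561/5000
6 3 8979/10000
DF(1.5y) = 4793/5000 ≈ 0.958600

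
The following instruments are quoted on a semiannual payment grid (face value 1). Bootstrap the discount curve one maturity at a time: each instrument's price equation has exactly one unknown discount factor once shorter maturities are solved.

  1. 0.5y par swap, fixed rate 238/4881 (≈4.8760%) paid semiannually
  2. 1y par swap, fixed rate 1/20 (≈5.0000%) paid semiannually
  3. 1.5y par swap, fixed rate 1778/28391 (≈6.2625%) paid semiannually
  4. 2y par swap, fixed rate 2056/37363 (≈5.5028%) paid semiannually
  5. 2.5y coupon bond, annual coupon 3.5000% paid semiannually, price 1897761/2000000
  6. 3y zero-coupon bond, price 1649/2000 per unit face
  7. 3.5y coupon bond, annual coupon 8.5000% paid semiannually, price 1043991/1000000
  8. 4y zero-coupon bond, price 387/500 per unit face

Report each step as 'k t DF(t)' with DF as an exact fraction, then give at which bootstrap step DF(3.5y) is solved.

1 1/2 4881/5000
2 1 4759/5000
3 3/2 9111/10000
4 2 2243/2500
5 5/2 8683/10000
6 3 1649/2000
7 7/2 7801/10000
8 4 387/500
DF(3.5y) is solved at step 7

step 1 [0.5y] swap r/2=119/4881: DF=(1 − 119/4881·(0))/(1+119/4881) = 4881/5000 ≈ 0.976200
step 2 [1y] swap r/2=1/40: DF=(1 − 1/40·(0.976200))/(1+1/40) = 4759/5000 ≈ 0.951800
step 3 [1.5y] swap r/2=889/28391: DF=(1 − 889/28391·(0.976200+0.951800))/(1+889/28391) = 9111/10000 ≈ 0.911100
step 4 [2y] swap r/2=1028/37363: DF=(1 − 1028/37363·(0.976200+0.951800+0.911100))/(1+1028/37363) = 2243/2500 ≈ 0.897200
step 5 [2.5y] bond c/2=7/400: DF=(1897761/2000000 − 7/400·(0.976200+0.951800+0.911100+0.897200))/(1+7/400) = 8683/10000 ≈ 0.868300
step 6 [3y] zero: DF = P = 1649/2000 ≈ 0.824500
step 7 [3.5y] bond c/2=17/400: DF=(1043991/1000000 − 17/400·(0.976200+0.951800+0.911100+0.897200+0.868300+0.824500))/(1+17/400) = 7801/10000 ≈ 0.780100
step 8 [4y] zero: DF = P = 387/500 ≈ 0.774000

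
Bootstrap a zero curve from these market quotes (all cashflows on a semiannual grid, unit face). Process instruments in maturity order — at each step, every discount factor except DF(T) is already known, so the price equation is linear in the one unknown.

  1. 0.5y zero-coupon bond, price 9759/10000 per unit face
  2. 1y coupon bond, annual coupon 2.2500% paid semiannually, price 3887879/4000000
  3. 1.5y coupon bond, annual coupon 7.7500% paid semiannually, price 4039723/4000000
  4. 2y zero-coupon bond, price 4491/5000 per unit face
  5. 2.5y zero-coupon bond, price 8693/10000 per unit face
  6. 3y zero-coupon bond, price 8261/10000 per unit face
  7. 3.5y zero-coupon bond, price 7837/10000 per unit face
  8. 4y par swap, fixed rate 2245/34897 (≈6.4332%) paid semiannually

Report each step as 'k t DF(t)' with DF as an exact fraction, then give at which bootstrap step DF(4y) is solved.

1 1/2 9759/10000
2 1 9503/10000
3 3/2 2251/2500
4 2 4491/5000
5 5/2 8693/10000
6 3 8261/10000
7 7/2 7837/10000
8 4 1551/2000
DF(4y) is solved at step 8

step 1 [0.5y] zero: DF = P = 9759/10000 ≈ 0.975900
step 2 [1y] bond c/2=9/800: DF=(3887879/4000000 − 9/800·(0.975900))/(1+9/800) = 9503/10000 ≈ 0.950300
step 3 [1.5y] bond c/2=31/800: DF=(4039723/4000000 − 31/800·(0.975900+0.950300))/(1+31/800) = 2251/2500 ≈ 0.900400
step 4 [2y] zero: DF = P = 4491/5000 ≈ 0.898200
step 5 [2.5y] zero: DF = P = 8693/10000 ≈ 0.869300
step 6 [3y] zero: DF = P = 8261/10000 ≈ 0.826100
step 7 [3.5y] zero: DF = P = 7837/10000 ≈ 0.783700
step 8 [4y] swap r/2=2245/69794: DF=(1 − 2245/69794·(0.975900+0.950300+0.900400+0.898200+0.869300+0.826100+0.783700))/(1+2245/69794) = 1551/2000 ≈ 0.775500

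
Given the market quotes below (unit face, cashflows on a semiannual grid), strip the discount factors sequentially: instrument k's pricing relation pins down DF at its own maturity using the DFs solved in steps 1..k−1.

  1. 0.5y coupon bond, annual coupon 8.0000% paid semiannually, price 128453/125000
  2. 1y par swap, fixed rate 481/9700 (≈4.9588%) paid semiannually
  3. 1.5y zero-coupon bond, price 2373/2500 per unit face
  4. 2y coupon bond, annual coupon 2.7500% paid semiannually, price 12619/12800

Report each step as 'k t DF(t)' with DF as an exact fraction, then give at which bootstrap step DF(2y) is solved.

step 1 [0.5y] bond c/2=1/25: DF=(128453/125000 − 1/25·(0))/(1+1/25) = 9881/10000 ≈ 0.988100
step 2 [1y] swap r/2=481/19400: DF=(1 − 481/19400·(0.988100))/(1+481/19400) = 9519/10000 ≈ 0.951900
step 3 [1.5y] zero: DF = P = 2373/2500 ≈ 0.949200
step 4 [2y] bond c/2=11/800: DF=(12619/12800 − 11/800·(0.988100+0.951900+0.949200))/(1+11/800) = 9333/10000 ≈ 0.933300

1 1/2 9881/10000
2 1 9519/10000
3 3/2 2373/2500
4 2 9333/10000
DF(2y) is solved at step 4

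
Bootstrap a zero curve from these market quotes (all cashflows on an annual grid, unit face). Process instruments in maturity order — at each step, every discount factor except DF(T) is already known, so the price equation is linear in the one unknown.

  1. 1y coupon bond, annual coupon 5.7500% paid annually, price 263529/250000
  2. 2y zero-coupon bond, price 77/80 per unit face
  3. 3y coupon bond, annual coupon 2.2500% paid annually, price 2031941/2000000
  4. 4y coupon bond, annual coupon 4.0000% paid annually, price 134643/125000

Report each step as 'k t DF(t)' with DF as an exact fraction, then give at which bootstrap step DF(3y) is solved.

step 1 [1y] bond c/1=23/400: DF=(263529/250000 − 23/400·(0))/(1+23/400) = 623/625 ≈ 0.996800
step 2 [2y] zero: DF = P = 77/80 ≈ 0.962500
step 3 [3y] bond c/1=9/400: DF=(2031941/2000000 − 9/400·(0.996800+0.962500))/(1+9/400) = 1901/2000 ≈ 0.950500
step 4 [4y] bond c/1=1/25: DF=(134643/125000 − 1/25·(0.996800+0.962500+0.950500))/(1+1/25) = 4619/5000 ≈ 0.923800

1 1 623/625
2 2 77/80
3 3 1901/2000
4 4 4619/5000
DF(3y) is solved at step 3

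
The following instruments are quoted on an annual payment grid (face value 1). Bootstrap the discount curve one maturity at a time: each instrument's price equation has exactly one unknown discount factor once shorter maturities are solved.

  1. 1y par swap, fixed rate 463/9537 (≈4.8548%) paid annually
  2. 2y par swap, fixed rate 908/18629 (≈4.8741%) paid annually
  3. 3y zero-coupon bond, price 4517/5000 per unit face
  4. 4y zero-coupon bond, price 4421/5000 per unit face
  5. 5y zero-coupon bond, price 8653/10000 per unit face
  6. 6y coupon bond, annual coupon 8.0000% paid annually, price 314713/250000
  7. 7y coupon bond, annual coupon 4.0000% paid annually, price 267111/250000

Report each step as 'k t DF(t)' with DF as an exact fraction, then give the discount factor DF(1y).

step 1 [1y] swap r/1=463/9537: DF=(1 − 463/9537·(0))/(1+463/9537) = 9537/10000 ≈ 0.953700
step 2 [2y] swap r/1=908/18629: DF=(1 − 908/18629·(0.953700))/(1+908/18629) = 2273/2500 ≈ 0.909200
step 3 [3y] zero: DF = P = 4517/5000 ≈ 0.903400
step 4 [4y] zero: DF = P = 4421/5000 ≈ 0.884200
step 5 [5y] zero: DF = P = 8653/10000 ≈ 0.865300
step 6 [6y] bond c/1=2/25: DF=(314713/250000 − 2/25·(0.953700+0.909200+0.903400+0.884200+0.865300))/(1+2/25) = 8311/10000 ≈ 0.831100
step 7 [7y] bond c/1=1/25: DF=(267111/250000 − 1/25·(0.953700+0.909200+0.903400+0.884200+0.865300+0.831100))/(1+1/25) = 8217/10000 ≈ 0.821700

1 1 9537/10000
2 2 2273/2500
3 3 4517/5000
4 4 4421/5000
5 5 8653/10000
6 6 8311/10000
7 7 8217/10000
DF(1y) = 9537/10000 ≈ 0.953700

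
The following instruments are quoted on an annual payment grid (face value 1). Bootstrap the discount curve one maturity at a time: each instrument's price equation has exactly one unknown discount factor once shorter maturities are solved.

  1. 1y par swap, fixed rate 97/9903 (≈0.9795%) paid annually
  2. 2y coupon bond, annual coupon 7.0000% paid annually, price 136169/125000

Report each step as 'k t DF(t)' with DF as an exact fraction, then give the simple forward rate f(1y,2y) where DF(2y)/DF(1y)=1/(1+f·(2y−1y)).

step 1 [1y] swap r/1=97/9903: DF=(1 − 97/9903·(0))/(1+97/9903) = 9903/10000 ≈ 0.990300
step 2 [2y] bond c/1=7/100: DF=(136169/125000 − 7/100·(0.990300))/(1+7/100) = 9533/10000 ≈ 0.953300

1 1 9903/10000
2 2 9533/10000
f(1y,2y) = ((9903/10000)/(9533/10000) − 1)/(1) = 370/9533 ≈ 3.8813%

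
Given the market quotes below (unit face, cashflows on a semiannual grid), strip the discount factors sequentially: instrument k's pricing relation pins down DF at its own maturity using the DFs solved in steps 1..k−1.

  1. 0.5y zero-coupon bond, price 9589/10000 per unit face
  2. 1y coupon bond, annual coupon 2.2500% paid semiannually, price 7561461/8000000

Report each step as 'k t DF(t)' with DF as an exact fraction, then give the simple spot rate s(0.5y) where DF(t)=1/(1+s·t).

1 1/2 9589/10000
2 1 231/250
s(0.5y) = (1/(9589/10000) − 1)/(1/2) = 822/9589 ≈ 8.5723%

step 1 [0.5y] zero: DF = P = 9589/10000 ≈ 0.958900
step 2 [1y] bond c/2=9/800: DF=(7561461/8000000 − 9/800·(0.958900))/(1+9/800) = 231/250 ≈ 0.924000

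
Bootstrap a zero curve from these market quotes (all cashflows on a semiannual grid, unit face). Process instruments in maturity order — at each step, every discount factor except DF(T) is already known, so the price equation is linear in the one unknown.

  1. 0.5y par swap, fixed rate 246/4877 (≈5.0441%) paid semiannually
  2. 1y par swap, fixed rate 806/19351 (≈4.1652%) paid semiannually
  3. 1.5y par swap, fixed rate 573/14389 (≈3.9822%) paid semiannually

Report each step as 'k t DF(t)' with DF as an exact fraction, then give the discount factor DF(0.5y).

step 1 [0.5y] swap r/2=123/4877: DF=(1 − 123/4877·(0))/(1+123/4877) = 4877/5000 ≈ 0.975400
step 2 [1y] swap r/2=403/19351: DF=(1 − 403/19351·(0.975400))/(1+403/19351) = 9597/10000 ≈ 0.959700
step 3 [1.5y] swap r/2=573/28778: DF=(1 − 573/28778·(0.975400+0.959700))/(1+573/28778) = 9427/10000 ≈ 0.942700

1 1/2 4877/5000
2 1 9597/10000
3 3/2 9427/10000
DF(0.5y) = 4877/5000 ≈ 0.975400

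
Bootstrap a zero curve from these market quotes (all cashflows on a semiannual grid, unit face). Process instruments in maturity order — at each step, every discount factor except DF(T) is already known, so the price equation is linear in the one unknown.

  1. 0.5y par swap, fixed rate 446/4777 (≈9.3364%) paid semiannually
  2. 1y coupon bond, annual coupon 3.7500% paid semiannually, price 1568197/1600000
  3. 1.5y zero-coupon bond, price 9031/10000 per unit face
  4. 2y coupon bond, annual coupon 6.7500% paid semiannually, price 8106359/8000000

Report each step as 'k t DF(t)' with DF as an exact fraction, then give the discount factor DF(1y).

step 1 [0.5y] swap r/2=223/4777: DF=(1 − 223/4777·(0))/(1+223/4777) = 4777/5000 ≈ 0.955400
step 2 [1y] bond c/2=3/160: DF=(1568197/1600000 − 3/160·(0.955400))/(1+3/160) = 1889/2000 ≈ 0.944500
step 3 [1.5y] zero: DF = P = 9031/10000 ≈ 0.903100
step 4 [2y] bond c/2=27/800: DF=(8106359/8000000 − 27/800·(0.955400+0.944500+0.903100))/(1+27/800) = 8887/10000 ≈ 0.888700

1 1/2 4777/5000
2 1 1889/2000
3 3/2 9031/10000
4 2 8887/10000
DF(1y) = 1889/2000 ≈ 0.944500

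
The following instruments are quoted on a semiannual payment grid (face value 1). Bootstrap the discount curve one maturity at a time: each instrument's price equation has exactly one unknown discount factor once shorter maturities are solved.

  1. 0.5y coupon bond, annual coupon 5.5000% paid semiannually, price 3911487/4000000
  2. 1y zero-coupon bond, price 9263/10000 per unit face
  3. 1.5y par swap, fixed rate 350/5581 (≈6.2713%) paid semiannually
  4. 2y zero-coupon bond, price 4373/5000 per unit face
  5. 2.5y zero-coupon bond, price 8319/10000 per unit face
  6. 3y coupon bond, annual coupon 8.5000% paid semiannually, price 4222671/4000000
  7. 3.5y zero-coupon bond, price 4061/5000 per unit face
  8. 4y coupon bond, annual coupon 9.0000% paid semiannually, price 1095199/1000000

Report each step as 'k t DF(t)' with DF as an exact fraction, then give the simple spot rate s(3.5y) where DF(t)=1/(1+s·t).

step 1 [0.5y] bond c/2=11/400: DF=(3911487/4000000 − 11/400·(0))/(1+11/400) = 9517/10000 ≈ 0.951700
step 2 [1y] zero: DF = P = 9263/10000 ≈ 0.926300
step 3 [1.5y] swap r/2=175/5581: DF=(1 − 175/5581·(0.951700+0.926300))/(1+175/5581) = 73/80 ≈ 0.912500
step 4 [2y] zero: DF = P = 4373/5000 ≈ 0.874600
step 5 [2.5y] zero: DF = P = 8319/10000 ≈ 0.831900
step 6 [3y] bond c/2=17/400: DF=(4222671/4000000 − 17/400·(0.951700+0.926300+0.912500+0.874600+0.831900))/(1+17/400) = 8293/10000 ≈ 0.829300
step 7 [3.5y] zero: DF = P = 4061/5000 ≈ 0.812200
step 8 [4y] bond c/2=9/200: DF=(1095199/1000000 − 9/200·(0.951700+0.926300+0.912500+0.874600+0.831900+0.829300+0.812200))/(1+9/200) = 7837/10000 ≈ 0.783700

1 1/2 9517/10000
2 1 9263/10000
3 3/2 73/80
4 2 4373/5000
5 5/2 8319/10000
6 3 8293/10000
7 7/2 4061/5000
8 4 7837/10000
s(3.5y) = (1/(4061/5000) − 1)/(7/2) = 1878/28427 ≈ 6.6064%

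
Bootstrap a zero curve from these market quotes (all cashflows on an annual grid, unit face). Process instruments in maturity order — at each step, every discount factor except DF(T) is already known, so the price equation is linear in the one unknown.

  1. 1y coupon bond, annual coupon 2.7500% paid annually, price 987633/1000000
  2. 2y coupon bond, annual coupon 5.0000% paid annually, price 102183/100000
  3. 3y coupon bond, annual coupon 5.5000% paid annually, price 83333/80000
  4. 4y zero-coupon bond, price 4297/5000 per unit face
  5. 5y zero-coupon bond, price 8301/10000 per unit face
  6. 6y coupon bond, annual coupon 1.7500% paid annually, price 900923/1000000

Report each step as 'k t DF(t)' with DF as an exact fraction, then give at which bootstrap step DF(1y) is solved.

step 1 [1y] bond c/1=11/400: DF=(987633/1000000 − 11/400·(0))/(1+11/400) = 2403/2500 ≈ 0.961200
step 2 [2y] bond c/1=1/20: DF=(102183/100000 − 1/20·(0.961200))/(1+1/20) = 4637/5000 ≈ 0.927400
step 3 [3y] bond c/1=11/200: DF=(83333/80000 − 11/200·(0.961200+0.927400))/(1+11/200) = 8889/10000 ≈ 0.888900
step 4 [4y] zero: DF = P = 4297/5000 ≈ 0.859400
step 5 [5y] zero: DF = P = 8301/10000 ≈ 0.830100
step 6 [6y] bond c/1=7/400: DF=(900923/1000000 − 7/400·(0.961200+0.927400+0.888900+0.859400+0.830100))/(1+7/400) = 4043/5000 ≈ 0.808600

1 1 2403/2500
2 2 4637/5000
3 3 8889/10000
4 4 4297/5000
5 5 8301/10000
6 6 4043/5000
DF(1y) is solved at step 1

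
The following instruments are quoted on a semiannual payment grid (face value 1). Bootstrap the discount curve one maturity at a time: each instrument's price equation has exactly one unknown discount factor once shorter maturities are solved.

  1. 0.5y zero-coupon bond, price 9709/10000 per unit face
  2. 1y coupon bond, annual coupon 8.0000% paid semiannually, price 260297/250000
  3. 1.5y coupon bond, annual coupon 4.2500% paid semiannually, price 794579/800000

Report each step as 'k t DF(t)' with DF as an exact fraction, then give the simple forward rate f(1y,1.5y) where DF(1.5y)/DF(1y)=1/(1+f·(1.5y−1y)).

1 1/2 9709/10000
2 1 4819/5000
3 3/2 9323/10000
f(1y,1.5y) = ((4819/5000)/(9323/10000) − 1)/(1/2) = 630/9323 ≈ 6.7575%

step 1 [0.5y] zero: DF = P = 9709/10000 ≈ 0.970900
step 2 [1y] bond c/2=1/25: DF=(260297/250000 − 1/25·(0.970900))/(1+1/25) = 4819/5000 ≈ 0.963800
step 3 [1.5y] bond c/2=17/800: DF=(794579/800000 − 17/800·(0.970900+0.963800))/(1+17/800) = 9323/10000 ≈ 0.932300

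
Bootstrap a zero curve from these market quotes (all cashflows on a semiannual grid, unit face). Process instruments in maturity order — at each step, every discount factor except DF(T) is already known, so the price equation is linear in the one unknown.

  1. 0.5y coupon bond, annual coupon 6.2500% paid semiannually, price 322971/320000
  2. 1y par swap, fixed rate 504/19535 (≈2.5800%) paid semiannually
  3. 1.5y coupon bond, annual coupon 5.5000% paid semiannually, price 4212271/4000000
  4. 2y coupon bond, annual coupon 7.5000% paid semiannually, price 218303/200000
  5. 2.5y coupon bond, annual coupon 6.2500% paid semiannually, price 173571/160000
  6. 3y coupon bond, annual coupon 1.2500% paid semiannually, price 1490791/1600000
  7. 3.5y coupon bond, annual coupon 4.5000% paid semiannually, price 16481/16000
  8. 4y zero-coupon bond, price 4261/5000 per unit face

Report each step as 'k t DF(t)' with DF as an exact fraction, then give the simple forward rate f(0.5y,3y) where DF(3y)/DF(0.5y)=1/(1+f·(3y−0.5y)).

1 1/2 9787/10000
2 1 2437/2500
3 3/2 4863/5000
4 2 9463/10000
5 5/2 4673/5000
6 3 8961/10000
7 7/2 8819/10000
8 4 4261/5000
f(0.5y,3y) = ((9787/10000)/(8961/10000) − 1)/(5/2) = 1652/44805 ≈ 3.6871%

step 1 [0.5y] bond c/2=1/32: DF=(322971/320000 − 1/32·(0))/(1+1/32) = 9787/10000 ≈ 0.978700
step 2 [1y] swap r/2=252/19535: DF=(1 − 252/19535·(0.978700))/(1+252/19535) = 2437/2500 ≈ 0.974800
step 3 [1.5y] bond c/2=11/400: DF=(4212271/4000000 − 11/400·(0.978700+0.974800))/(1+11/400) = 4863/5000 ≈ 0.972600
step 4 [2y] bond c/2=3/80: DF=(218303/200000 − 3/80·(0.978700+0.974800+0.972600))/(1+3/80) = 9463/10000 ≈ 0.946300
step 5 [2.5y] bond c/2=1/32: DF=(173571/160000 − 1/32·(0.978700+0.974800+0.972600+0.946300))/(1+1/32) = 4673/5000 ≈ 0.934600
step 6 [3y] bond c/2=1/160: DF=(1490791/1600000 − 1/160·(0.978700+0.974800+0.972600+0.946300+0.934600))/(1+1/160) = 8961/10000 ≈ 0.896100
step 7 [3.5y] bond c/2=9/400: DF=(16481/16000 − 9/400·(0.978700+0.974800+0.972600+0.946300+0.934600+0.896100))/(1+9/400) = 8819/10000 ≈ 0.881900
step 8 [4y] zero: DF = P = 4261/5000 ≈ 0.852200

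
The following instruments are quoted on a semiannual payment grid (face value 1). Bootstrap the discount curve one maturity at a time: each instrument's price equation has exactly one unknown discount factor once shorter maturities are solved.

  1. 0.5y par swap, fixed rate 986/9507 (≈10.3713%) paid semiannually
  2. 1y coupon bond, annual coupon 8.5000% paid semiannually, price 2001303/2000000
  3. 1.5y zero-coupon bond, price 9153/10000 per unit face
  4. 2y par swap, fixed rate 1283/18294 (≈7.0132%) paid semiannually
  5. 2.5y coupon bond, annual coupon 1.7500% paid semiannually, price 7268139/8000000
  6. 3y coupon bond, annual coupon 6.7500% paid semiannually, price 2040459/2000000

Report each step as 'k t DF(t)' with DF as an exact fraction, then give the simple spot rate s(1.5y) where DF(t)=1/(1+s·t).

1 1/2 9507/10000
2 1 9211/10000
3 3/2 9153/10000
4 2 8717/10000
5 5/2 8689/10000
6 3 8391/10000
s(1.5y) = (1/(9153/10000) − 1)/(3/2) = 1694/27459 ≈ 6.1692%

step 1 [0.5y] swap r/2=493/9507: DF=(1 − 493/9507·(0))/(1+493/9507) = 9507/10000 ≈ 0.950700
step 2 [1y] bond c/2=17/400: DF=(2001303/2000000 − 17/400·(0.950700))/(1+17/400) = 9211/10000 ≈ 0.921100
step 3 [1.5y] zero: DF = P = 9153/10000 ≈ 0.915300
step 4 [2y] swap r/2=1283/36588: DF=(1 − 1283/36588·(0.950700+0.921100+0.915300))/(1+1283/36588) = 8717/10000 ≈ 0.871700
step 5 [2.5y] bond c/2=7/800: DF=(7268139/8000000 − 7/800·(0.950700+0.921100+0.915300+0.871700))/(1+7/800) = 8689/10000 ≈ 0.868900
step 6 [3y] bond c/2=27/800: DF=(2040459/2000000 − 27/800·(0.950700+0.921100+0.915300+0.871700+0.868900))/(1+27/800) = 8391/10000 ≈ 0.839100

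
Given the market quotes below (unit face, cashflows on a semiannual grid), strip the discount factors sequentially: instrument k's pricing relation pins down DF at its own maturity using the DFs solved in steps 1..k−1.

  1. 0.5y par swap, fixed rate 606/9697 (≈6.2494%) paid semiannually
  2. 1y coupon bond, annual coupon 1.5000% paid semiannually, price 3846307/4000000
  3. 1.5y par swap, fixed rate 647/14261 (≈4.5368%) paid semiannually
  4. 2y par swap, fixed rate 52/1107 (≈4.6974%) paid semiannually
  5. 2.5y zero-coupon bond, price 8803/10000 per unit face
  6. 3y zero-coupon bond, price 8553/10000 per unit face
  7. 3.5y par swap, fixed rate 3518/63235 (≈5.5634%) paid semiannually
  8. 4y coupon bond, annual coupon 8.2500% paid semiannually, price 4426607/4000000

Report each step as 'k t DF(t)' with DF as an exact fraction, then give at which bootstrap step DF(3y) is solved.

1 1/2 9697/10000
2 1 592/625
3 3/2 9353/10000
4 2 2279/2500
5 5/2 8803/10000
6 3 8553/10000
7 7/2 8241/10000
8 4 8123/10000
DF(3y) is solved at step 6

step 1 [0.5y] swap r/2=303/9697: DF=(1 − 303/9697·(0))/(1+303/9697) = 9697/10000 ≈ 0.969700
step 2 [1y] bond c/2=3/400: DF=(3846307/4000000 − 3/400·(0.969700))/(1+3/400) = 592/625 ≈ 0.947200
step 3 [1.5y] swap r/2=647/28522: DF=(1 − 647/28522·(0.969700+0.947200))/(1+647/28522) = 9353/10000 ≈ 0.935300
step 4 [2y] swap r/2=26/1107: DF=(1 − 26/1107·(0.969700+0.947200+0.935300))/(1+26/1107) = 2279/2500 ≈ 0.911600
step 5 [2.5y] zero: DF = P = 8803/10000 ≈ 0.880300
step 6 [3y] zero: DF = P = 8553/10000 ≈ 0.855300
step 7 [3.5y] swap r/2=1759/63235: DF=(1 − 1759/63235·(0.969700+0.947200+0.935300+0.911600+0.880300+0.855300))/(1+1759/63235) = 8241/10000 ≈ 0.824100
step 8 [4y] bond c/2=33/800: DF=(4426607/4000000 − 33/800·(0.969700+0.947200+0.935300+0.911600+0.880300+0.855300+0.824100))/(1+33/800) = 8123/10000 ≈ 0.812300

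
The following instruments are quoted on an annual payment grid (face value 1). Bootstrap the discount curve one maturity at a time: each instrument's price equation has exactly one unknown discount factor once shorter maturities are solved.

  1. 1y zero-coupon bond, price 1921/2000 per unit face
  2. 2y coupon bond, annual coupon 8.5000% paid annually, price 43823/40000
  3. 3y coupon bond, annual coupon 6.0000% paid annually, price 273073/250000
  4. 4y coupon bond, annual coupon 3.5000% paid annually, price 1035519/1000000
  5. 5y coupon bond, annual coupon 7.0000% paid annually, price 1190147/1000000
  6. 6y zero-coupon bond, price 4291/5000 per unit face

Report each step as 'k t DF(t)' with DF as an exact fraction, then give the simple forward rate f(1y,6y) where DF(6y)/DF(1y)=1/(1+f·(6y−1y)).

1 1 1921/2000
2 2 1869/2000
3 3 577/625
4 4 2263/2500
5 5 8687/10000
6 6 4291/5000
f(1y,6y) = ((1921/2000)/(4291/5000) − 1)/(5) = 1023/42910 ≈ 2.3841%

step 1 [1y] zero: DF = P = 1921/2000 ≈ 0.960500
step 2 [2y] bond c/1=17/200: DF=(43823/40000 − 17/200·(0.960500))/(1+17/200) = 1869/2000 ≈ 0.934500
step 3 [3y] bond c/1=3/50: DF=(273073/250000 − 3/50·(0.960500+0.934500))/(1+3/50) = 577/625 ≈ 0.923200
step 4 [4y] bond c/1=7/200: DF=(1035519/1000000 − 7/200·(0.960500+0.934500+0.923200))/(1+7/200) = 2263/2500 ≈ 0.905200
step 5 [5y] bond c/1=7/100: DF=(1190147/1000000 − 7/100·(0.960500+0.934500+0.923200+0.905200))/(1+7/100) = 8687/10000 ≈ 0.868700
step 6 [6y] zero: DF = P = 4291/5000 ≈ 0.858200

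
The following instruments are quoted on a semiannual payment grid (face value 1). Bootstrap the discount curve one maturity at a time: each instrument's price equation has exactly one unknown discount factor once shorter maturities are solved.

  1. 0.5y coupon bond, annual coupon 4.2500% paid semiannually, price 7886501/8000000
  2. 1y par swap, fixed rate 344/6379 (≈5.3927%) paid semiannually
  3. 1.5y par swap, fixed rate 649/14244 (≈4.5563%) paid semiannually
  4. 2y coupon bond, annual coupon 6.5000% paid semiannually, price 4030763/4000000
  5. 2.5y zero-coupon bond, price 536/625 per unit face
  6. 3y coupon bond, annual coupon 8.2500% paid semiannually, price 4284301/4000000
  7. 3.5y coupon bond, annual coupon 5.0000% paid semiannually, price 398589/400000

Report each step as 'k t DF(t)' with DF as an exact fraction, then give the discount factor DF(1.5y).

step 1 [0.5y] bond c/2=17/800: DF=(7886501/8000000 − 17/800·(0))/(1+17/800) = 9653/10000 ≈ 0.965300
step 2 [1y] swap r/2=172/6379: DF=(1 − 172/6379·(0.965300))/(1+172/6379) = 2371/2500 ≈ 0.948400
step 3 [1.5y] swap r/2=649/28488: DF=(1 − 649/28488·(0.965300+0.948400))/(1+649/28488) = 9351/10000 ≈ 0.935100
step 4 [2y] bond c/2=13/400: DF=(4030763/4000000 − 13/400·(0.965300+0.948400+0.935100))/(1+13/400) = 8863/10000 ≈ 0.886300
step 5 [2.5y] zero: DF = P = 536/625 ≈ 0.857600
step 6 [3y] bond c/2=33/800: DF=(4284301/4000000 − 33/800·(0.965300+0.948400+0.935100+0.886300+0.857600))/(1+33/800) = 8467/10000 ≈ 0.846700
step 7 [3.5y] bond c/2=1/40: DF=(398589/400000 − 1/40·(0.965300+0.948400+0.935100+0.886300+0.857600+0.846700))/(1+1/40) = 1679/2000 ≈ 0.839500

1 1/2 9653/10000
2 1 2371/2500
3 3/2 9351/10000
4 2 8863/10000
5 5/2 536/625
6 3 8467/10000
7 7/2 1679/2000
DF(1.5y) = 9351/10000 ≈ 0.935100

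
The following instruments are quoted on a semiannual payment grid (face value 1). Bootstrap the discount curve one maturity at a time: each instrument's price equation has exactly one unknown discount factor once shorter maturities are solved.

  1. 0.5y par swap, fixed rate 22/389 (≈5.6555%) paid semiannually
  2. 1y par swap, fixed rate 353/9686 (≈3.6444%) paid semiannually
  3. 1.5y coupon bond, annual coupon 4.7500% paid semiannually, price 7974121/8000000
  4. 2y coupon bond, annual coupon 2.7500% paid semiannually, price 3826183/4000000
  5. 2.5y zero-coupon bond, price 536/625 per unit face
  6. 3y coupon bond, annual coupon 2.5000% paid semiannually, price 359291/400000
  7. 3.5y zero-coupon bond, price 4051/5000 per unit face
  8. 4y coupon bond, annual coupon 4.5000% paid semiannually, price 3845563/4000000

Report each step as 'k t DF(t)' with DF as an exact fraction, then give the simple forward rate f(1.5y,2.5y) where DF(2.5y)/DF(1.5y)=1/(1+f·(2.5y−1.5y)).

step 1 [0.5y] swap r/2=11/389: DF=(1 − 11/389·(0))/(1+11/389) = 389/400 ≈ 0.972500
step 2 [1y] swap r/2=353/19372: DF=(1 − 353/19372·(0.972500))/(1+353/19372) = 9647/10000 ≈ 0.964700
step 3 [1.5y] bond c/2=19/800: DF=(7974121/8000000 − 19/800·(0.972500+0.964700))/(1+19/800) = 9287/10000 ≈ 0.928700
step 4 [2y] bond c/2=11/800: DF=(3826183/4000000 − 11/800·(0.972500+0.964700+0.928700))/(1+11/800) = 9047/10000 ≈ 0.904700
step 5 [2.5y] zero: DF = P = 536/625 ≈ 0.857600
step 6 [3y] bond c/2=1/80: DF=(359291/400000 − 1/80·(0.972500+0.964700+0.928700+0.904700+0.857600))/(1+1/80) = 83/100 ≈ 0.830000
step 7 [3.5y] zero: DF = P = 4051/5000 ≈ 0.810200
step 8 [4y] bond c/2=9/400: DF=(3845563/4000000 − 9/400·(0.972500+0.964700+0.928700+0.904700+0.857600+0.830000+0.810200))/(1+9/400) = 8023/10000 ≈ 0.802300

1 1/2 389/400
2 1 9647/10000
3 3/2 9287/10000
4 2 9047/10000
5 5/2 536/625
6 3 83/100
7 7/2 4051/5000
8 4 8023/10000
f(1.5y,2.5y) = ((9287/10000)/(536/625) − 1)/(1) = 711/8576 ≈ 8.2906%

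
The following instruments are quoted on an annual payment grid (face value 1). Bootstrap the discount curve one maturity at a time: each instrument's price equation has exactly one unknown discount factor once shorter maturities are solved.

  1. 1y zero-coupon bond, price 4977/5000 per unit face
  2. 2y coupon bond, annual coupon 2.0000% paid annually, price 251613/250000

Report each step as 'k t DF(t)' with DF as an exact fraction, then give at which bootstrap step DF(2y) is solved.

1 1 4977/5000
2 2 1209/1250
DF(2y) is solved at step 2

step 1 [1y] zero: DF = P = 4977/5000 ≈ 0.995400
step 2 [2y] bond c/1=1/50: DF=(251613/250000 − 1/50·(0.995400))/(1+1/50) = 1209/1250 ≈ 0.967200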